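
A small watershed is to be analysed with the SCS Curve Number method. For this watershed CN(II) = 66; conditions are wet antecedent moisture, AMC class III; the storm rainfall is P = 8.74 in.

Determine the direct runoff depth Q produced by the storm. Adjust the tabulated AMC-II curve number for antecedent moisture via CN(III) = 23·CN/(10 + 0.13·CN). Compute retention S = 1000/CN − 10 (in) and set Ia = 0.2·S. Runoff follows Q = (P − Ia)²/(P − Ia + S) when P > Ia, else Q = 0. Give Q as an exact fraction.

CN(III) from CN(II)=66: (23·66)/(10 + 0.13·66) = 75900/929 ≈ 81.701
Max retention: S = 1000/(75900/929) − 10 = 1700/759 in (≈ 2.240 in)
Initial abstraction Ia = S/5 = (1700/759)/5 = 340/759 ≈ 0.448 in
Excess rainfall: 8.740 − 0.448 = 8.292 in; P > Ia so Q > 0
Q: (314683/37950)² ÷ (399683/37950) = 99025390489/15167969850 in (≈ 6.529 in)

Q = 99025390489/15167969850 in ≈ 6.529 in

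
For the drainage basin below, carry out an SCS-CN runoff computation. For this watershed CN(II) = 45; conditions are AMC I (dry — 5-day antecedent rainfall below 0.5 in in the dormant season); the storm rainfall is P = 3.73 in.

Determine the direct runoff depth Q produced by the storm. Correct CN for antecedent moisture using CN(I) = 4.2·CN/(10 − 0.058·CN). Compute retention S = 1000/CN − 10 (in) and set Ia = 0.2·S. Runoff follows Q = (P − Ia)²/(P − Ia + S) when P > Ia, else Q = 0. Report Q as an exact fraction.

Dry (AMC I): CN(I) = 4.2·45/(10 − 0.058·45) = 189/(739/100) = 18900/739 ≈ 25.575
S = 1000/(18900/739) − 10 = 5500/189 in ≈ 29.101 in
Initial abstraction Ia = S/5 = (5500/189)/5 = 1100/189 ≈ 5.820 in
P = 3.730 ≤ Ia = 5.820 in: entire storm abstracted, Q = 0.

Q = 0 in ≈ 0.000 in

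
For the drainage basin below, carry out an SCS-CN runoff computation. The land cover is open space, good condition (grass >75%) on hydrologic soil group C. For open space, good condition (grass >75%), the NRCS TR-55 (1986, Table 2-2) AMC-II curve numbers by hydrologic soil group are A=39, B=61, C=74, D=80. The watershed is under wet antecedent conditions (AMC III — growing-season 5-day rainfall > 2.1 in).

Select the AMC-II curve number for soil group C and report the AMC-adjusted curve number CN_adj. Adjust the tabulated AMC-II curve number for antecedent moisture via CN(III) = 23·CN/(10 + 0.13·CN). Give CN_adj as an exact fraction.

NRCS table: open space, good condition (grass >75%), soil group C → CN(II) = 74
Adjust CN=74 to AMC III: 23·74/(10 + 0.13·74) → 1702 ÷ (981/50) = 85100/981 ≈ 86.748

CN_adj = 85100/981 ≈ 86.748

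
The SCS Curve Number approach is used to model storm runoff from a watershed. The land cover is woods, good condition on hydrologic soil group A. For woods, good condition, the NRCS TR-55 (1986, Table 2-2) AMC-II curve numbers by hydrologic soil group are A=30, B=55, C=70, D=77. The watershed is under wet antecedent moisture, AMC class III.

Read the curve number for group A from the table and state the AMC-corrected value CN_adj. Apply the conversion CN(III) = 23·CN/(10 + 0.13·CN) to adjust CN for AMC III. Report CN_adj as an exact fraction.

CN_adj = 6900/139 ≈ 49.640

NRCS table: woods, good condition, soil group A → CN(II) = 30
CN(III) from CN(II)=30: (23·30)/(10 + 0.13·30) = 6900/139 ≈ 49.640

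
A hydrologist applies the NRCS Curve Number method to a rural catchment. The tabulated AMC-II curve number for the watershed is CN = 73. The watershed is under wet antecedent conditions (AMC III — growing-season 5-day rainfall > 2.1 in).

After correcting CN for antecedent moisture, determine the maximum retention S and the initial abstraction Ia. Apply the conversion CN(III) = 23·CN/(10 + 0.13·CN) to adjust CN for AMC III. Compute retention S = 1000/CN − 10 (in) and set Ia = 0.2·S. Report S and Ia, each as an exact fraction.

CN(III) from CN(II)=73: (23·73)/(10 + 0.13·73) = 167900/1949 ≈ 86.147
S = 1000/(167900/1949) − 10 = 2700/1679 in ≈ 1.608 in
Ia = 0.2S: 0.2·1.608 = 0.322 in (exactly 540/1679)

S = 2700/1679 in ≈ 1.608 in; Ia = 540/1679 in ≈ 0.322 in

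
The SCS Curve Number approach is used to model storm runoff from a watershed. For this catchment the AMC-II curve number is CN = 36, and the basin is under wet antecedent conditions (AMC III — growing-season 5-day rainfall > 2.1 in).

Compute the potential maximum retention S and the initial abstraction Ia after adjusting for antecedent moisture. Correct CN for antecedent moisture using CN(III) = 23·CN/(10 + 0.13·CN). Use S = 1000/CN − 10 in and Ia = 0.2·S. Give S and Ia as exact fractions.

S = 1600/207 in ≈ 7.729 in; Ia = 320/207 in ≈ 1.546 in

Wet (AMC III): CN(III) = 23·36/(10 + 0.13·36) = 828/(367/25) = 20700/367 ≈ 56.403
Retention S: 1000/CN − 10 with CN=56.403 → S = 1600/207 ≈ 7.729 in
Initial abstraction Ia = S/5 = (1600/207)/5 = 320/207 ≈ 1.546 in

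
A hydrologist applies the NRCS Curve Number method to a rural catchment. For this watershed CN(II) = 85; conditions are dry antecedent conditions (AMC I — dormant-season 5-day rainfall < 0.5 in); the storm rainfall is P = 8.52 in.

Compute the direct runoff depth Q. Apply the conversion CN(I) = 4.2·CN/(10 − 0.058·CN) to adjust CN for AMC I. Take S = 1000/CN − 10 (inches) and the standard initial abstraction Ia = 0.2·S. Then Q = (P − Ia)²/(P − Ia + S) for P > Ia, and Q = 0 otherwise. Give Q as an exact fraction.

Q = 521985409/105157325 in ≈ 4.964 in

Dry (AMC I): CN(I) = 4.2·85/(10 − 0.058·85) = 357/(507/100) = 11900/169 ≈ 70.414
Retention S: 1000/CN − 10 with CN=70.414 → S = 500/119 ≈ 4.202 in
Ia = 0.2·(500/119) = 100/119 in ≈ 0.840 in
Since P=8.520 > Ia=0.840: effective rainfall P−Ia = 22847/2975 in
Q: (22847/2975)² ÷ (35347/2975) = 521985409/105157325 in (≈ 4.964 in)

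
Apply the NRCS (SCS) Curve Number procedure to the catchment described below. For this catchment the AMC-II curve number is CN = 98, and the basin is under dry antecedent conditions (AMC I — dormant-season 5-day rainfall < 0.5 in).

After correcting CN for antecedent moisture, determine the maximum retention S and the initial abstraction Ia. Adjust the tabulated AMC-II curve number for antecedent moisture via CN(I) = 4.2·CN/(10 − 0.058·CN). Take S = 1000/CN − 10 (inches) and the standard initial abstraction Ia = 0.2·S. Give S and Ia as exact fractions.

S = 500/1029 in ≈ 0.486 in; Ia = 100/1029 in ≈ 0.097 in

Adjust CN=98 to AMC I: 4.2·98/(10 − 0.058·98) → (2058/5) ÷ (1079/250) = 102900/1079 ≈ 95.366
Max retention: S = 1000/(102900/1079) − 10 = 500/1029 in (≈ 0.486 in)
Initial abstraction Ia = S/5 = (500/1029)/5 = 100/1029 ≈ 0.097 in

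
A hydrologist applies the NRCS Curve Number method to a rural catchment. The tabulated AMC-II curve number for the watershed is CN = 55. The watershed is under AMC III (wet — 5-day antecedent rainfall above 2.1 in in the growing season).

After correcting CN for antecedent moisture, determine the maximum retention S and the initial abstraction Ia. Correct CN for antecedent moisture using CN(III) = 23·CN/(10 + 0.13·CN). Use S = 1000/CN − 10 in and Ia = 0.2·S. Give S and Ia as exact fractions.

S = 900/253 in ≈ 3.557 in; Ia = 180/253 in ≈ 0.711 in

CN(III) from CN(II)=55: (23·55)/(10 + 0.13·55) = 25300/343 ≈ 73.761
Max retention: S = 1000/(25300/343) − 10 = 900/253 in (≈ 3.557 in)
Ia = 0.2S: 0.2·3.557 = 0.711 in (exactly 180/253)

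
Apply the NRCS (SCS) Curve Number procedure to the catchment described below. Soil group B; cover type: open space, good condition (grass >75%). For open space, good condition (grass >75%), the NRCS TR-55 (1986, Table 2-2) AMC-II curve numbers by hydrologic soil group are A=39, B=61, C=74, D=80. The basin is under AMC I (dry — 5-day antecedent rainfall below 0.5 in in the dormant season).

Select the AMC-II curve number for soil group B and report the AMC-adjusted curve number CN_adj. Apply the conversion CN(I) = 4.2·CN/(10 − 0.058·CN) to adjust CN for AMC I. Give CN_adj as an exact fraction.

NRCS table: open space, good condition (grass >75%), soil group B → CN(II) = 61
CN(I) from CN(II)=61: (4.2·61)/(10 − 0.058·61) = 42700/1077 ≈ 39.647

CN_adj = 42700/1077 ≈ 39.647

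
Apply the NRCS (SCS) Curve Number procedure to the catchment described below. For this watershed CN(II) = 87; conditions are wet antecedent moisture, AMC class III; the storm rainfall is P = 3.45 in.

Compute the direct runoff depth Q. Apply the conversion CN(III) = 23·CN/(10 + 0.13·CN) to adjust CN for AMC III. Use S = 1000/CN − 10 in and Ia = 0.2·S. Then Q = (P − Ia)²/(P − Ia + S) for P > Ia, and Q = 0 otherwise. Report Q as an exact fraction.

Wet (AMC III): CN(III) = 23·87/(10 + 0.13·87) = 2001/(2131/100) = 200100/2131 ≈ 93.900
Max retention: S = 1000/(200100/2131) − 10 = 1300/2001 in (≈ 0.650 in)
Ia = 0.2·(1300/2001) = 260/2001 in ≈ 0.130 in
Excess rainfall: 3.450 − 0.130 = 3.320 in; P > Ia so Q > 0
Q = (132869/40020)²/((132869/40020) + 1300/2001) = (17654171161/1601600400)/(158869/40020) = 17654171161/6357937380 in ≈ 2.777 in

Q = 17654171161/6357937380 in ≈ 2.777 in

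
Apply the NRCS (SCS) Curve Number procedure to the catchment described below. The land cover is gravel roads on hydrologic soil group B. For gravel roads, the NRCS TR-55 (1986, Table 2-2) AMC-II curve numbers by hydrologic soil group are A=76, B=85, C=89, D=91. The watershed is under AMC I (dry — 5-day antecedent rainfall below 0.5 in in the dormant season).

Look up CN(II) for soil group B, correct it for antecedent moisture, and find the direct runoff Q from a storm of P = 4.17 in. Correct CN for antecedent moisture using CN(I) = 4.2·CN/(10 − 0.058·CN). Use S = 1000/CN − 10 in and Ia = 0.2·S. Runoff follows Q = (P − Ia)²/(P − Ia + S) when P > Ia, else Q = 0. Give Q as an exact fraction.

Q = 1569982129/1066513700 in ≈ 1.472 in

NRCS table: gravel roads, soil group B → CN(II) = 85
Dry (AMC I): CN(I) = 4.2·85/(10 − 0.058·85) = 357/(507/100) = 11900/169 ≈ 70.414
S = 1000/(11900/169) − 10 = 500/119 in ≈ 4.202 in
Ia = 0.2S: 0.2·4.202 = 0.840 in (exactly 100/119)
P − Ia = 4.170 − 0.840 = 39623/11900 ≈ 3.330 in (> 0, runoff occurs)
Runoff Q = (P−Ia)²/(P−Ia+S) = (3.330)²/(3.330+4.202) = 1569982129/1066513700 ≈ 1.472 in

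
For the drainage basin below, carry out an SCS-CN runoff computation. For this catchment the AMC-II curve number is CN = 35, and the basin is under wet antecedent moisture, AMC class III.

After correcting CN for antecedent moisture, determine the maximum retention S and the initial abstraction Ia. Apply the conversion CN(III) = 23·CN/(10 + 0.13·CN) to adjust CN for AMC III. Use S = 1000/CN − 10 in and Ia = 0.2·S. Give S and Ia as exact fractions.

CN(III) from CN(II)=35: (23·35)/(10 + 0.13·35) = 16100/291 ≈ 55.326
Retention S: 1000/CN − 10 with CN=55.326 → S = 1300/161 ≈ 8.075 in
Ia = 0.2·(1300/161) = 260/161 in ≈ 1.615 in

S = 1300/161 in ≈ 8.075 in; Ia = 260/161 in ≈ 1.615 in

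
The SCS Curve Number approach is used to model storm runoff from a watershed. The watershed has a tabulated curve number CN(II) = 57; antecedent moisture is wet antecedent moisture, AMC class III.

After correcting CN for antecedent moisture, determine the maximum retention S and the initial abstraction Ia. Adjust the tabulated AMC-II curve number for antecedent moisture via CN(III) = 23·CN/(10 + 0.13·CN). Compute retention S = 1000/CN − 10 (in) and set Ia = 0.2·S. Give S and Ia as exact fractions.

Adjust CN=57 to AMC III: 23·57/(10 + 0.13·57) → 1311 ÷ (1741/100) = 131100/1741 ≈ 75.302
Retention S: 1000/CN − 10 with CN=75.302 → S = 4300/1311 ≈ 3.280 in
Initial abstraction Ia = S/5 = (4300/1311)/5 = 860/1311 ≈ 0.656 in

S = 4300/1311 in ≈ 3.280 in; Ia = 860/1311 in ≈ 0.656 in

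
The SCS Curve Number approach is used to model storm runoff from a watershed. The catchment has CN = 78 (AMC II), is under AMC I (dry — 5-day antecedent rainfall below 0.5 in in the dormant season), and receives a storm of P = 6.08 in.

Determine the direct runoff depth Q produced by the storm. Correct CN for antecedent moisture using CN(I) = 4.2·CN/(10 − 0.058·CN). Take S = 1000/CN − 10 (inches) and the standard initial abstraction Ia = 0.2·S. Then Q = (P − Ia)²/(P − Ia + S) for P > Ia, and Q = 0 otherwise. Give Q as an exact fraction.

Q = 1175834018/600142725 in ≈ 1.959 in

Dry (AMC I): CN(I) = 4.2·78/(10 − 0.058·78) = (1638/5)/(1369/250) = 81900/1369 ≈ 59.825
Max retention: S = 1000/(81900/1369) − 10 = 5500/819 in (≈ 6.716 in)
Initial abstraction Ia = S/5 = (5500/819)/5 = 1100/819 ≈ 1.343 in
P − Ia = 6.080 − 1.343 = 96988/20475 ≈ 4.737 in (> 0, runoff occurs)
Q: (96988/20475)² ÷ (234488/20475) = 1175834018/600142725 in (≈ 1.959 in)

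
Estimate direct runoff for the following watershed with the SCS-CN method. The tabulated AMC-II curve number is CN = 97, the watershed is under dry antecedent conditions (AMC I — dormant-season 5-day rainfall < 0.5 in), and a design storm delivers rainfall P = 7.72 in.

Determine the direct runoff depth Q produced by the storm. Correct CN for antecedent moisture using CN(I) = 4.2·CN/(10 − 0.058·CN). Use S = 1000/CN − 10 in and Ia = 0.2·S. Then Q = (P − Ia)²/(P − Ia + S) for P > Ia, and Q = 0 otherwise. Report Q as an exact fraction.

Dry (AMC I): CN(I) = 4.2·97/(10 − 0.058·97) = (2037/5)/(2187/500) = 67900/729 ≈ 93.141
S = 1000/(67900/729) − 10 = 500/679 in ≈ 0.736 in
Ia = 0.2·(500/679) = 100/679 in ≈ 0.147 in
P − Ia = 7.720 − 0.147 = 128547/16975 ≈ 7.573 in (> 0, runoff occurs)
Q: (128547/16975)² ÷ (141047/16975) = 16524331209/2394272825 in (≈ 6.902 in)

Q = 16524331209/2394272825 in ≈ 6.902 in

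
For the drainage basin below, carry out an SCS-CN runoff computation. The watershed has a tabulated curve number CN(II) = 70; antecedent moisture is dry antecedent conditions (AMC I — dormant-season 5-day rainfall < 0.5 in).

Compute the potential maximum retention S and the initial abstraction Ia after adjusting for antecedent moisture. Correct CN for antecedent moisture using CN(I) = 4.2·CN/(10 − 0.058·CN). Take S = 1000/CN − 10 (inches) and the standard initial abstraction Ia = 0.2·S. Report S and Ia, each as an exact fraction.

Adjust CN=70 to AMC I: 4.2·70/(10 − 0.058·70) → 294 ÷ (297/50) = 4900/99 ≈ 49.495
S = 1000/(4900/99) − 10 = 500/49 in ≈ 10.204 in
Initial abstraction Ia = S/5 = (500/49)/5 = 100/49 ≈ 2.041 in

S = 500/49 in ≈ 10.204 in; Ia = 100/49 in ≈ 2.041 in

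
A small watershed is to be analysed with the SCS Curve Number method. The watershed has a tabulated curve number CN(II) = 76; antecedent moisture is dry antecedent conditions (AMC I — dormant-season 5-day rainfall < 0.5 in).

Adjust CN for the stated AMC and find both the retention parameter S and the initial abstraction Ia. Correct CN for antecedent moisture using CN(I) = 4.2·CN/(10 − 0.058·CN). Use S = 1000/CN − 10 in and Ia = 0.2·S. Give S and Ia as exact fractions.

S = 1000/133 in ≈ 7.519 in; Ia = 200/133 in ≈ 1.504 in

Dry (AMC I): CN(I) = 4.2·76/(10 − 0.058·76) = (1596/5)/(699/125) = 13300/233 ≈ 57.082
Retention S: 1000/CN − 10 with CN=57.082 → S = 1000/133 ≈ 7.519 in
Ia = 0.2·(1000/133) = 200/133 in ≈ 1.504 in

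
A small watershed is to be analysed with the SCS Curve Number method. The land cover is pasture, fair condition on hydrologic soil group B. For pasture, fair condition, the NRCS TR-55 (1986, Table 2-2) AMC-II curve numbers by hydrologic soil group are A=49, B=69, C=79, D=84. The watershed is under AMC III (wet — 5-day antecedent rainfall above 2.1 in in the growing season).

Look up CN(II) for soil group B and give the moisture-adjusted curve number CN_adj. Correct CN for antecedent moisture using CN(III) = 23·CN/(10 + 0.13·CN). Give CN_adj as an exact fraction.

CN_adj = 158700/1897 ≈ 83.658

NRCS table: pasture, fair condition, soil group B → CN(II) = 69
Wet (AMC III): CN(III) = 23·69/(10 + 0.13·69) = 1587/(1897/100) = 158700/1897 ≈ 83.658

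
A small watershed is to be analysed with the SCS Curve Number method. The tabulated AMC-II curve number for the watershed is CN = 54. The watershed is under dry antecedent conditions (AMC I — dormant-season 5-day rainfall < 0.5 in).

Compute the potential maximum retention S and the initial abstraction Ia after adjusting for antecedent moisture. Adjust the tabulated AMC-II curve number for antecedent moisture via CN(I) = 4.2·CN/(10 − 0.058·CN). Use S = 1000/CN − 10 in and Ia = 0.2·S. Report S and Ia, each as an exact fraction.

Dry (AMC I): CN(I) = 4.2·54/(10 − 0.058·54) = (1134/5)/(1717/250) = 56700/1717 ≈ 33.023
Max retention: S = 1000/(56700/1717) − 10 = 11500/567 in (≈ 20.282 in)
Initial abstraction Ia = S/5 = (11500/567)/5 = 2300/567 ≈ 4.056 in

S = 11500/567 in ≈ 20.282 in; Ia = 2300/567 in ≈ 4.056 in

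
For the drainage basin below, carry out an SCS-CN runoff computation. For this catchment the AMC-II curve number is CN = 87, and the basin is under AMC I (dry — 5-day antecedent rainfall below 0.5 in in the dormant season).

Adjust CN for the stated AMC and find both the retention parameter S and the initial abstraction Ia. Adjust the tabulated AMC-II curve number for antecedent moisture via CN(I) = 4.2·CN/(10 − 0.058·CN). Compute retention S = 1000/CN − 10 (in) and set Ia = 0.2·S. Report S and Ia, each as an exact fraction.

Dry (AMC I): CN(I) = 4.2·87/(10 − 0.058·87) = (1827/5)/(2477/500) = 182700/2477 ≈ 73.759
Max retention: S = 1000/(182700/2477) − 10 = 6500/1827 in (≈ 3.558 in)
Ia = 0.2·(6500/1827) = 1300/1827 in ≈ 0.712 in

S = 6500/1827 in ≈ 3.558 in; Ia = 1300/1827 in ≈ 0.712 in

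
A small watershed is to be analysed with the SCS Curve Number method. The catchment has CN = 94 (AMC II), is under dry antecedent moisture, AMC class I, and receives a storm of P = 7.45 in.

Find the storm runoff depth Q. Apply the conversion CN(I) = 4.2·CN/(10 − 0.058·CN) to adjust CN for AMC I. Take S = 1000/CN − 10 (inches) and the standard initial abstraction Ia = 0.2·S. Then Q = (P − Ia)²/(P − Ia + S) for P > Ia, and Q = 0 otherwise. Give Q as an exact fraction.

CN(I) from CN(II)=94: (4.2·94)/(10 − 0.058·94) = 32900/379 ≈ 86.807
S = 1000/(32900/379) − 10 = 500/329 in ≈ 1.520 in
Initial abstraction Ia = S/5 = (500/329)/5 = 100/329 ≈ 0.304 in
P − Ia = 7.450 − 0.304 = 47021/6580 ≈ 7.146 in (> 0, runoff occurs)
Runoff Q = (P−Ia)²/(P−Ia+S) = (7.146)²/(7.146+1.520) = 2210974441/375198180 ≈ 5.893 in

Q = 2210974441/375198180 in ≈ 5.893 in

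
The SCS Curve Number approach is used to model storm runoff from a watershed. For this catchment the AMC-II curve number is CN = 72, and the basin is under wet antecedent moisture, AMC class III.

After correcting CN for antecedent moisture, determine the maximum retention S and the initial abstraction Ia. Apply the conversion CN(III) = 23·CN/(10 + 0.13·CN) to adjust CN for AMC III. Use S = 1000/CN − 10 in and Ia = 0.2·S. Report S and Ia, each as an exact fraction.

S = 350/207 in ≈ 1.691 in; Ia = 70/207 in ≈ 0.338 in

Adjust CN=72 to AMC III: 23·72/(10 + 0.13·72) → 1656 ÷ (484/25) = 10350/121 ≈ 85.537
Retention S: 1000/CN − 10 with CN=85.537 → S = 350/207 ≈ 1.691 in
Ia = 0.2S: 0.2·1.691 = 0.338 in (exactly 70/207)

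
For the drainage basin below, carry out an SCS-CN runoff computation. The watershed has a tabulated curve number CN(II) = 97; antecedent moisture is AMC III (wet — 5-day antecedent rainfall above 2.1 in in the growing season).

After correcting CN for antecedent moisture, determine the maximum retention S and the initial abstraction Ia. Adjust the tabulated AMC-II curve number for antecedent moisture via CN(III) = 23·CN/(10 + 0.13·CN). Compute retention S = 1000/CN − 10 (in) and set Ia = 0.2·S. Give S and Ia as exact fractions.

CN(III) from CN(II)=97: (23·97)/(10 + 0.13·97) = 223100/2261 ≈ 98.673
Max retention: S = 1000/(223100/2261) − 10 = 300/2231 in (≈ 0.134 in)
Initial abstraction Ia = S/5 = (300/2231)/5 = 60/2231 ≈ 0.027 in

S = 300/2231 in ≈ 0.134 in; Ia = 60/2231 in ≈ 0.027 in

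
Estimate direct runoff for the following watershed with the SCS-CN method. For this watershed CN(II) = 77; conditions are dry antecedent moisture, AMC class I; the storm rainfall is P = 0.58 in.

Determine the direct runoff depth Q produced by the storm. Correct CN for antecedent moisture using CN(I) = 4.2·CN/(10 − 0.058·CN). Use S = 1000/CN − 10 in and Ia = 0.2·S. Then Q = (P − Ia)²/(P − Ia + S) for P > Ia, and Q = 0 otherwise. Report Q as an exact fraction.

Q = 0 in ≈ 0.000 in

Adjust CN=77 to AMC I: 4.2·77/(10 − 0.058·77) → (1617/5) ÷ (2767/500) = 161700/2767 ≈ 58.439
S = 1000/(161700/2767) − 10 = 11500/1617 in ≈ 7.112 in
Ia = 0.2S: 0.2·7.112 = 1.422 in (exactly 2300/1617)
P = 0.580 ≤ Ia = 1.422 in: entire storm abstracted, Q = 0.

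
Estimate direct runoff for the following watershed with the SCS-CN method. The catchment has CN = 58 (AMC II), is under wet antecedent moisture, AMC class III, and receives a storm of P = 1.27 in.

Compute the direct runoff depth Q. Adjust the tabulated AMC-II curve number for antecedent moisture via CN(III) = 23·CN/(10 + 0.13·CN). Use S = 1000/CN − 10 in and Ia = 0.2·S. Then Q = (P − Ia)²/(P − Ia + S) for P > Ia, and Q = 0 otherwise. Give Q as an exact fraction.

Q = 1824058681/16855690300 in ≈ 0.108 in

Wet (AMC III): CN(III) = 23·58/(10 + 0.13·58) = 1334/(877/50) = 66700/877 ≈ 76.055
Max retention: S = 1000/(66700/877) − 10 = 2100/667 in (≈ 3.148 in)
Initial abstraction Ia = S/5 = (2100/667)/5 = 420/667 ≈ 0.630 in
P − Ia = 1.270 − 0.630 = 42709/66700 ≈ 0.640 in (> 0, runoff occurs)
Q: (42709/66700)² ÷ (252709/66700) = 1824058681/16855690300 in (≈ 0.108 in)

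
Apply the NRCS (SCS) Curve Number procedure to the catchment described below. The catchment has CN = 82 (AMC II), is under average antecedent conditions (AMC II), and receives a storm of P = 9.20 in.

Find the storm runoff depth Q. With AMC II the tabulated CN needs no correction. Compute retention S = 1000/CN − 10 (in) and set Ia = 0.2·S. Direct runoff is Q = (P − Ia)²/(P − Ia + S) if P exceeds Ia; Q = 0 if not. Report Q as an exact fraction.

Average conditions: CN = 82 (no AMC adjustment).
Max retention: S = 1000/82 − 10 = 90/41 in (≈ 2.195 in)
Ia = 0.2S: 0.2·2.195 = 0.439 in (exactly 18/41)
Since P=9.200 > Ia=0.439: effective rainfall P−Ia = 1796/205 in
Runoff Q = (P−Ia)²/(P−Ia+S) = (8.761)²/(8.761+2.195) = 1612808/230215 ≈ 7.006 in

Q = 1612808/230215 in ≈ 7.006 in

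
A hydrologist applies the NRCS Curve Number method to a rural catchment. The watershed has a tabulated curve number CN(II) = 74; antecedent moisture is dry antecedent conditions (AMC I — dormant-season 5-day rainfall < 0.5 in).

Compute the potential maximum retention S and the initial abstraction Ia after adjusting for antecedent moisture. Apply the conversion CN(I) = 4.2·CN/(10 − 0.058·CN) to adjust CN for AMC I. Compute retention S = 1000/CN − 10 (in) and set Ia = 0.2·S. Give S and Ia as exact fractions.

S = 6500/777 in ≈ 8.366 in; Ia = 1300/777 in ≈ 1.673 in

CN(I) from CN(II)=74: (4.2·74)/(10 − 0.058·74) = 77700/1427 ≈ 54.450
Max retention: S = 1000/(77700/1427) − 10 = 6500/777 in (≈ 8.366 in)
Initial abstraction Ia = S/5 = (6500/777)/5 = 1300/777 ≈ 1.673 in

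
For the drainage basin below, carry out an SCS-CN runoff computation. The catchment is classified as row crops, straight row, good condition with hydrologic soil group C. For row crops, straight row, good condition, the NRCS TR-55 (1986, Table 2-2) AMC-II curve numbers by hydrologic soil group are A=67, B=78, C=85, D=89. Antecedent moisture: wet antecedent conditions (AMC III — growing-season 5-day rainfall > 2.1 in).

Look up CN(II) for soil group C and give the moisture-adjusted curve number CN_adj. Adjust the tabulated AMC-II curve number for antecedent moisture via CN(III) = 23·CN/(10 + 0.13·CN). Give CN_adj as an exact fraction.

NRCS table: row crops, straight row, good condition, soil group C → CN(II) = 85
CN(III) from CN(II)=85: (23·85)/(10 + 0.13·85) = 39100/421 ≈ 92.874

CN_adj = 39100/421 ≈ 92.874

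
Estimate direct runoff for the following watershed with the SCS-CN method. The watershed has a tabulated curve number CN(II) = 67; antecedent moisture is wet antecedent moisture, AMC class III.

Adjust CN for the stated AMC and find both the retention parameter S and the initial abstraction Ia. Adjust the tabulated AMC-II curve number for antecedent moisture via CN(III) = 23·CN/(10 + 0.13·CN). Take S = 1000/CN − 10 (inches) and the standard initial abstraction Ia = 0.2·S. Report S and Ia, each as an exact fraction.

Adjust CN=67 to AMC III: 23·67/(10 + 0.13·67) → 1541 ÷ (1871/100) = 154100/1871 ≈ 82.362
Max retention: S = 1000/(154100/1871) − 10 = 3300/1541 in (≈ 2.141 in)
Initial abstraction Ia = S/5 = (3300/1541)/5 = 660/1541 ≈ 0.428 in

S = 3300/1541 in ≈ 2.141 in; Ia = 660/1541 in ≈ 0.428 in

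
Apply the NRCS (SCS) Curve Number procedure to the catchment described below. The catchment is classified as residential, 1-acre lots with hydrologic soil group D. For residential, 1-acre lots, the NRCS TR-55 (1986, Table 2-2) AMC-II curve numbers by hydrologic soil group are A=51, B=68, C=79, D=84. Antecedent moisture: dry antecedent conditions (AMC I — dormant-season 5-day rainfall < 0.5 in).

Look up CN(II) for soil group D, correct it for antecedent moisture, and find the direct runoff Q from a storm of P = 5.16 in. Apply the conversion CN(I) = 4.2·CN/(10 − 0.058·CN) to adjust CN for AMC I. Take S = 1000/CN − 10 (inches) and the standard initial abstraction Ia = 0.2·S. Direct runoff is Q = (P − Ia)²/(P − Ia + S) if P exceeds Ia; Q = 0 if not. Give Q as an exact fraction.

NRCS table: residential, 1-acre lots, soil group D → CN(II) = 84
CN(I) from CN(II)=84: (4.2·84)/(10 − 0.058·84) = 44100/641 ≈ 68.799
S = 1000/(44100/641) − 10 = 2000/441 in ≈ 4.535 in
Ia = 0.2·(2000/441) = 400/441 in ≈ 0.907 in
P − Ia = 5.160 − 0.907 = 46889/11025 ≈ 4.253 in (> 0, runoff occurs)
Runoff Q = (P−Ia)²/(P−Ia+S) = (4.253)²/(4.253+4.535) = 2198578321/1068201225 ≈ 2.058 in

Q = 2198578321/1068201225 in ≈ 2.058 in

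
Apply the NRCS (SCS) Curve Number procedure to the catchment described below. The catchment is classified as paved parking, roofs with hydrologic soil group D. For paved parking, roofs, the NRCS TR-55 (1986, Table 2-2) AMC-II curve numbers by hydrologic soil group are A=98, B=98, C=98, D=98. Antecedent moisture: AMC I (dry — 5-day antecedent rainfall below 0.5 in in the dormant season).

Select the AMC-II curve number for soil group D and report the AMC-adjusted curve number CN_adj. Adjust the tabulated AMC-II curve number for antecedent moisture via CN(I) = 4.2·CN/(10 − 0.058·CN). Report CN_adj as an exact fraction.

CN_adj = 102900/1079 ≈ 95.366

NRCS table: paved parking, roofs, soil group D → CN(II) = 98
Adjust CN=98 to AMC I: 4.2·98/(10 − 0.058·98) → (2058/5) ÷ (1079/250) = 102900/1079 ≈ 95.366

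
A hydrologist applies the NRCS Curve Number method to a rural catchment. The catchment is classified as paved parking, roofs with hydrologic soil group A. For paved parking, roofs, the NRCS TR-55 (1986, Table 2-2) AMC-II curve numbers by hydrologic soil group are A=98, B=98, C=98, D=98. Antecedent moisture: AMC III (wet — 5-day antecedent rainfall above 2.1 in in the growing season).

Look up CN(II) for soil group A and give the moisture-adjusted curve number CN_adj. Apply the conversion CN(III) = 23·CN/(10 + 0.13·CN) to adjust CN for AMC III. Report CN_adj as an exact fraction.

CN_adj = 112700/1137 ≈ 99.120

NRCS table: paved parking, roofs, soil group A → CN(II) = 98
CN(III) from CN(II)=98: (23·98)/(10 + 0.13·98) = 112700/1137 ≈ 99.120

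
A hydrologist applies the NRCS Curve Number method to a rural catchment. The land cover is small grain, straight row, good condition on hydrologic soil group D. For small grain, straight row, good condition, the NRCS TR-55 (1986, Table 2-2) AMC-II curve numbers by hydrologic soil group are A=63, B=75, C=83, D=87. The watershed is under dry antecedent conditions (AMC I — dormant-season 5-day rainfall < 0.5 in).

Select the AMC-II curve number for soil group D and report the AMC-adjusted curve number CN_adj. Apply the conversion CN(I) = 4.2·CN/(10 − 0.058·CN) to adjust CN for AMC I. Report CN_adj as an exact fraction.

CN_adj = 182700/2477 ≈ 73.759

NRCS table: small grain, straight row, good condition, soil group D → CN(II) = 87
CN(I) from CN(II)=87: (4.2·87)/(10 − 0.058·87) = 182700/2477 ≈ 73.759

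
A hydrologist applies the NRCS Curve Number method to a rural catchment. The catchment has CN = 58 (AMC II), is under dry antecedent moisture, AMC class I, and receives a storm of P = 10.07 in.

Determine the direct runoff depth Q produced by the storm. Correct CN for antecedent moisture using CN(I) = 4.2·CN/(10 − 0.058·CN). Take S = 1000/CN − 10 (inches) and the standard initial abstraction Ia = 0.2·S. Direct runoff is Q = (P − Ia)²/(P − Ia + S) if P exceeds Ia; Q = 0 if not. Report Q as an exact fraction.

Q = 368755209/200688700 in ≈ 1.837 in

CN(I) from CN(II)=58: (4.2·58)/(10 − 0.058·58) = 2900/79 ≈ 36.709
Max retention: S = 1000/(2900/79) − 10 = 500/29 in (≈ 17.241 in)
Ia = 0.2S: 0.2·17.241 = 3.448 in (exactly 100/29)
P − Ia = 10.070 − 3.448 = 19203/2900 ≈ 6.622 in (> 0, runoff occurs)
Runoff Q = (P−Ia)²/(P−Ia+S) = (6.622)²/(6.622+17.241) = 368755209/200688700 ≈ 1.837 in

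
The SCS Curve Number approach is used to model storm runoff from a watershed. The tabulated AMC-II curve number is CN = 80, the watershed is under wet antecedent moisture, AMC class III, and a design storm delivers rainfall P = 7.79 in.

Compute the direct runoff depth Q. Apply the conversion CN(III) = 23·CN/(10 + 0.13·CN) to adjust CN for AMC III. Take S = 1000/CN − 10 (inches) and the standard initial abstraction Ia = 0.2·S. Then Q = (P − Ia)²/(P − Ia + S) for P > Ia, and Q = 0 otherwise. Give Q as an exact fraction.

Adjust CN=80 to AMC III: 23·80/(10 + 0.13·80) → 1840 ÷ (102/5) = 4600/51 ≈ 90.196
S = 1000/(4600/51) − 10 = 25/23 in ≈ 1.087 in
Initial abstraction Ia = S/5 = (25/23)/5 = 5/23 ≈ 0.217 in
Since P=7.790 > Ia=0.217: effective rainfall P−Ia = 17417/2300 in
Q: (17417/2300)² ÷ (19917/2300) = 303351889/45809100 in (≈ 6.622 in)

Q = 303351889/45809100 in ≈ 6.622 in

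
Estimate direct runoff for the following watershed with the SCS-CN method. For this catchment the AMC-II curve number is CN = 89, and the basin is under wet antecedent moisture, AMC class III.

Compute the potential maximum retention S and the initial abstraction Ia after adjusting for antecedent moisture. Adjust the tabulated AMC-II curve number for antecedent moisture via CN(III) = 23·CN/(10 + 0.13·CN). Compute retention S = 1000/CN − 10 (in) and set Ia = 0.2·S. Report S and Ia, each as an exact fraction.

Adjust CN=89 to AMC III: 23·89/(10 + 0.13·89) → 2047 ÷ (2157/100) = 204700/2157 ≈ 94.900
Retention S: 1000/CN − 10 with CN=94.900 → S = 1100/2047 ≈ 0.537 in
Ia = 0.2·(1100/2047) = 220/2047 in ≈ 0.107 in

S = 1100/2047 in ≈ 0.537 in; Ia = 220/2047 in ≈ 0.107 in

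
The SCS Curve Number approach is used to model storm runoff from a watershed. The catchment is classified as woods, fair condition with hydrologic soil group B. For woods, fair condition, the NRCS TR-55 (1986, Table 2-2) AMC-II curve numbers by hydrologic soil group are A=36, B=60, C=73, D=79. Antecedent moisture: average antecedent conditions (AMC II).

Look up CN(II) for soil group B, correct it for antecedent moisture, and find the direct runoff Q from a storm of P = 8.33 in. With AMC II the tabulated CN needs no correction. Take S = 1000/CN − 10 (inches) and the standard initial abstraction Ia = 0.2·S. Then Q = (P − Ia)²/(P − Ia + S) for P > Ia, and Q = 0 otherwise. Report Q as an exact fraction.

NRCS table: woods, fair condition, soil group B → CN(II) = 60
AMC II — tabulated CN = 60 applies directly.
Max retention: S = 1000/60 − 10 = 20/3 in (≈ 6.667 in)
Ia = 0.2S: 0.2·6.667 = 1.333 in (exactly 4/3)
P − Ia = 8.330 − 1.333 = 2099/300 ≈ 6.997 in (> 0, runoff occurs)
Q: (2099/300)² ÷ (4099/300) = 4405801/1229700 in (≈ 3.583 in)

Q = 4405801/1229700 in ≈ 3.583 in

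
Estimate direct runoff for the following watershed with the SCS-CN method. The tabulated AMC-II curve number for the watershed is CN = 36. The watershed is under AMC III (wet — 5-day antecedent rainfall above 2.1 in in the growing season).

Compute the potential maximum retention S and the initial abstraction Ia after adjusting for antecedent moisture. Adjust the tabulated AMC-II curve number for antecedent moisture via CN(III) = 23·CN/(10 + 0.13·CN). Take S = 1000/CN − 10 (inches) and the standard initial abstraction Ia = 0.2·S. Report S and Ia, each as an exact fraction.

Wet (AMC III): CN(III) = 23·36/(10 + 0.13·36) = 828/(367/25) = 20700/367 ≈ 56.403
Max retention: S = 1000/(20700/367) − 10 = 1600/207 in (≈ 7.729 in)
Ia = 0.2S: 0.2·7.729 = 1.546 in (exactly 320/207)

S = 1600/207 in ≈ 7.729 in; Ia = 320/207 in ≈ 1.546 in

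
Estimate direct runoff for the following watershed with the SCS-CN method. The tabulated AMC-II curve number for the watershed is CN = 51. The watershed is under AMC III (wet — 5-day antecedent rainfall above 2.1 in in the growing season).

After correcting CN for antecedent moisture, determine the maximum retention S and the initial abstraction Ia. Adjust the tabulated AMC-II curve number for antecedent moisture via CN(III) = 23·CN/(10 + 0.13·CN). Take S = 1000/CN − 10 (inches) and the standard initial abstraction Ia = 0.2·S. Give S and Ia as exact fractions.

Wet (AMC III): CN(III) = 23·51/(10 + 0.13·51) = 1173/(1663/100) = 117300/1663 ≈ 70.535
Max retention: S = 1000/(117300/1663) − 10 = 4900/1173 in (≈ 4.177 in)
Initial abstraction Ia = S/5 = (4900/1173)/5 = 980/1173 ≈ 0.835 in

S = 4900/1173 in ≈ 4.177 in; Ia = 980/1173 in ≈ 0.835 in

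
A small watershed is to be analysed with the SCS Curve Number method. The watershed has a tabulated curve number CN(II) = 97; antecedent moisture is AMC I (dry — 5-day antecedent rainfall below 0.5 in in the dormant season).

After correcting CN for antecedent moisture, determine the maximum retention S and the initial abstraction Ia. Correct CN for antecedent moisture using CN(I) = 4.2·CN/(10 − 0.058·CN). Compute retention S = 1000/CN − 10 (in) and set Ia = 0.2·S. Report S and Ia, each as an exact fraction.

S = 500/679 in ≈ 0.736 in; Ia = 100/679 in ≈ 0.147 in

Dry (AMC I): CN(I) = 4.2·97/(10 − 0.058·97) = (2037/5)/(2187/500) = 67900/729 ≈ 93.141
Max retention: S = 1000/(67900/729) − 10 = 500/679 in (≈ 0.736 in)
Ia = 0.2S: 0.2·0.736 = 0.147 in (exactly 100/679)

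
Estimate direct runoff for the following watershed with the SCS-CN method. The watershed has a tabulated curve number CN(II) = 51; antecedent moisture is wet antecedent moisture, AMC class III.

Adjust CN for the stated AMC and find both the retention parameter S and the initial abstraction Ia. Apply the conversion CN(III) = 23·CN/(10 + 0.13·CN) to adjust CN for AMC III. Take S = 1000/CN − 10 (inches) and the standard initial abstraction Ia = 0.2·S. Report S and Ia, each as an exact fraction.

S = 4900/1173 in ≈ 4.177 in; Ia = 980/1173 in ≈ 0.835 in

Adjust CN=51 to AMC III: 23·51/(10 + 0.13·51) → 1173 ÷ (1663/100) = 117300/1663 ≈ 70.535
Retention S: 1000/CN − 10 with CN=70.535 → S = 4900/1173 ≈ 4.177 in
Ia = 0.2S: 0.2·4.177 = 0.835 in (exactly 980/1173)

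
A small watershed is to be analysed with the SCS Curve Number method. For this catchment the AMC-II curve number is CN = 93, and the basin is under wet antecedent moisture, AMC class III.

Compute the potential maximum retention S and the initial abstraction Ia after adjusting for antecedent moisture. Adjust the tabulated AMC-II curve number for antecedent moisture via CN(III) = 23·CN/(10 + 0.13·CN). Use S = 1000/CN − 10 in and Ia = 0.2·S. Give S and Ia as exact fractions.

S = 700/2139 in ≈ 0.327 in; Ia = 140/2139 in ≈ 0.065 in

CN(III) from CN(II)=93: (23·93)/(10 + 0.13·93) = 213900/2209 ≈ 96.831
Max retention: S = 1000/(213900/2209) − 10 = 700/2139 in (≈ 0.327 in)
Ia = 0.2·(700/2139) = 140/2139 in ≈ 0.065 in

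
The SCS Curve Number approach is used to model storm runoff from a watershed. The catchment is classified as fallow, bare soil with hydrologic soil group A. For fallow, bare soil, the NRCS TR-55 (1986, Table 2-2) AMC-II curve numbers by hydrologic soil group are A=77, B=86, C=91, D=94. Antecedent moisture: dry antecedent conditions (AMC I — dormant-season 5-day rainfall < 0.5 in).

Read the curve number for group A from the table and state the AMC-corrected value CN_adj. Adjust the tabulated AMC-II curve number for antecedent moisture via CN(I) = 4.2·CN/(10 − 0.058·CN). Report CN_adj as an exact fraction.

CN_adj = 161700/2767 ≈ 58.439

NRCS table: fallow, bare soil, soil group A → CN(II) = 77
Dry (AMC I): CN(I) = 4.2·77/(10 − 0.058·77) = (1617/5)/(2767/500) = 161700/2767 ≈ 58.439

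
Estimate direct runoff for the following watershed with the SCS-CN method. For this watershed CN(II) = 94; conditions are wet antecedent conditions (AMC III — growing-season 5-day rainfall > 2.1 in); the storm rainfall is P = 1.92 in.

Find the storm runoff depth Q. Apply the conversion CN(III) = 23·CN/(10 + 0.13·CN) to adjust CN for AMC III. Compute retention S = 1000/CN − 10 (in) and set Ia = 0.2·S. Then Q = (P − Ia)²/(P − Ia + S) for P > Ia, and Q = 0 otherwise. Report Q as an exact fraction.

Q = 17631601/10864050 in ≈ 1.623 in

CN(III) from CN(II)=94: (23·94)/(10 + 0.13·94) = 108100/1111 ≈ 97.300
Retention S: 1000/CN − 10 with CN=97.300 → S = 300/1081 ≈ 0.278 in
Ia = 0.2S: 0.2·0.278 = 0.056 in (exactly 60/1081)
Excess rainfall: 1.920 − 0.056 = 1.864 in; P > Ia so Q > 0
Runoff Q = (P−Ia)²/(P−Ia+S) = (1.864)²/(1.864+0.278) = 17631601/10864050 ≈ 1.623 in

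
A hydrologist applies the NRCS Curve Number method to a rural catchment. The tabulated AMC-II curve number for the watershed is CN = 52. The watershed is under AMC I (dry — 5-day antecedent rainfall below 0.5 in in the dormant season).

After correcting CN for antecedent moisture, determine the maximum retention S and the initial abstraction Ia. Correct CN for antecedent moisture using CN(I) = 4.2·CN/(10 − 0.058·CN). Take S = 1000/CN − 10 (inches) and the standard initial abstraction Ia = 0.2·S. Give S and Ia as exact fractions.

CN(I) from CN(II)=52: (4.2·52)/(10 − 0.058·52) = 9100/291 ≈ 31.271
Retention S: 1000/CN − 10 with CN=31.271 → S = 2000/91 ≈ 21.978 in
Ia = 0.2S: 0.2·21.978 = 4.396 in (exactly 400/91)

S = 2000/91 in ≈ 21.978 in; Ia = 400/91 in ≈ 4.396 in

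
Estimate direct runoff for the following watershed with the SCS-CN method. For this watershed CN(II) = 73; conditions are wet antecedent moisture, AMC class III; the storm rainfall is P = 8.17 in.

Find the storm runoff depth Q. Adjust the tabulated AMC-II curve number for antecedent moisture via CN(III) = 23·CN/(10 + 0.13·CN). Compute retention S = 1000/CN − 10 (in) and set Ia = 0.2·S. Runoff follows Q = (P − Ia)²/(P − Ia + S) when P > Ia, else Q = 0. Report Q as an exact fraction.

Wet (AMC III): CN(III) = 23·73/(10 + 0.13·73) = 1679/(1949/100) = 167900/1949 ≈ 86.147
Retention S: 1000/CN − 10 with CN=86.147 → S = 2700/1679 ≈ 1.608 in
Ia = 0.2S: 0.2·1.608 = 0.322 in (exactly 540/1679)
Excess rainfall: 8.170 − 0.322 = 7.848 in; P > Ia so Q > 0
Q = (1317743/167900)²/((1317743/167900) + 2700/1679) = (1736446614049/28190410000)/(1587743/167900) = 1736446614049/266582049700 in ≈ 6.514 in

Q = 1736446614049/266582049700 in ≈ 6.514 in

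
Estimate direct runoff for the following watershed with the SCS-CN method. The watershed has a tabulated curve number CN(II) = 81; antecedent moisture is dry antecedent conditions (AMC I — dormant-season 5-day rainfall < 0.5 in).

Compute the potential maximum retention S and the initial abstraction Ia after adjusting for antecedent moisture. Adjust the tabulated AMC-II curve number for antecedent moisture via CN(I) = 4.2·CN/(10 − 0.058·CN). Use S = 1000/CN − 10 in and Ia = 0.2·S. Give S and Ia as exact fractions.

S = 9500/1701 in ≈ 5.585 in; Ia = 1900/1701 in ≈ 1.117 in

CN(I) from CN(II)=81: (4.2·81)/(10 − 0.058·81) = 170100/2651 ≈ 64.164
Retention S: 1000/CN − 10 with CN=64.164 → S = 9500/1701 ≈ 5.585 in
Ia = 0.2·(9500/1701) = 1900/1701 in ≈ 1.117 in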